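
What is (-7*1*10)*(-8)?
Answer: 560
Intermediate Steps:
(-7*1*10)*(-8) = -7*10*(-8) = -70*(-8) = 560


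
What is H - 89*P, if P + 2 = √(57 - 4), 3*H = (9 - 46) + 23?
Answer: 520/3 - 89*√53 ≈ -474.60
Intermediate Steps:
H = -14/3 (H = ((9 - 46) + 23)/3 = (-37 + 23)/3 = (⅓)*(-14) = -14/3 ≈ -4.6667)
P = -2 + √53 (P = -2 + √(57 - 4) = -2 + √53 ≈ 5.2801)
H - 89*P = -14/3 - 89*(-2 + √53) = -14/3 + (178 - 89*√53) = 520/3 - 89*√53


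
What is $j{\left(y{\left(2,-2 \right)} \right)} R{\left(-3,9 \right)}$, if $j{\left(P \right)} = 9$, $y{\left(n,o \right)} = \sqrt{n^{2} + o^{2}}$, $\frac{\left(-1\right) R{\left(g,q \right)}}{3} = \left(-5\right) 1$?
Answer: $135$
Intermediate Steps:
$R{\left(g,q \right)} = 15$ ($R{\left(g,q \right)} = - 3 \left(\left(-5\right) 1\right) = \left(-3\right) \left(-5\right) = 15$)
$j{\left(y{\left(2,-2 \right)} \right)} R{\left(-3,9 \right)} = 9 \cdot 15 = 135$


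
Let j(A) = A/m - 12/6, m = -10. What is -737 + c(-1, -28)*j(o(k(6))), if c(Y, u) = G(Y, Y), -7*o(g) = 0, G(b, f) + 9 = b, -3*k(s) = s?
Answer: -717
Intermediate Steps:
k(s) = -s/3
G(b, f) = -9 + b
o(g) = 0 (o(g) = -⅐*0 = 0)
c(Y, u) = -9 + Y
j(A) = -2 - A/10 (j(A) = A/(-10) - 12/6 = A*(-⅒) - 12*⅙ = -A/10 - 2 = -2 - A/10)
-737 + c(-1, -28)*j(o(k(6))) = -737 + (-9 - 1)*(-2 - ⅒*0) = -737 - 10*(-2 + 0) = -737 - 10*(-2) = -737 + 20 = -717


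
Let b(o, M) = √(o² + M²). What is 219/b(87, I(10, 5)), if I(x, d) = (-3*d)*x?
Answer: 73*√3341/3341 ≈ 1.2629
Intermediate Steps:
I(x, d) = -3*d*x
b(o, M) = √(M² + o²)
219/b(87, I(10, 5)) = 219/(√((-3*5*10)² + 87²)) = 219/(√((-150)² + 7569)) = 219/(√(22500 + 7569)) = 219/(√30069) = 219/((3*√3341)) = 219*(√3341/10023) = 73*√3341/3341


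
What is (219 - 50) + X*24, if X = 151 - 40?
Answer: 2833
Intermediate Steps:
X = 111
(219 - 50) + X*24 = (219 - 50) + 111*24 = 169 + 2664 = 2833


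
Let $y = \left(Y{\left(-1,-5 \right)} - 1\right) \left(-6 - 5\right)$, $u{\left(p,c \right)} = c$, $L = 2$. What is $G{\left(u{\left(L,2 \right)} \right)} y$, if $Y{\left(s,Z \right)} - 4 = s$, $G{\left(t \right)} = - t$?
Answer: $44$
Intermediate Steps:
$Y{\left(s,Z \right)} = 4 + s$
$y = -22$ ($y = \left(\left(4 - 1\right) - 1\right) \left(-6 - 5\right) = \left(3 - 1\right) \left(-11\right) = 2 \left(-11\right) = -22$)
$G{\left(u{\left(L,2 \right)} \right)} y = \left(-1\right) 2 \left(-22\right) = \left(-2\right) \left(-22\right) = 44$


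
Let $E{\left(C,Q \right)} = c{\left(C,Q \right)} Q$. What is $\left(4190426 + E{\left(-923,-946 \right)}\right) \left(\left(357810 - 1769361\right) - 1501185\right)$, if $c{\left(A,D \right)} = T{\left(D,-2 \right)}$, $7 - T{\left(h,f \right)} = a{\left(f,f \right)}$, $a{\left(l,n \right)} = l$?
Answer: $-12180805631232$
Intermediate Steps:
$T{\left(h,f \right)} = 7 - f$
$c{\left(A,D \right)} = 9$ ($c{\left(A,D \right)} = 7 - -2 = 7 + 2 = 9$)
$E{\left(C,Q \right)} = 9 Q$
$\left(4190426 + E{\left(-923,-946 \right)}\right) \left(\left(357810 - 1769361\right) - 1501185\right) = \left(4190426 + 9 \left(-946\right)\right) \left(\left(357810 - 1769361\right) - 1501185\right) = \left(4190426 - 8514\right) \left(-1411551 - 1501185\right) = 4181912 \left(-2912736\right) = -12180805631232$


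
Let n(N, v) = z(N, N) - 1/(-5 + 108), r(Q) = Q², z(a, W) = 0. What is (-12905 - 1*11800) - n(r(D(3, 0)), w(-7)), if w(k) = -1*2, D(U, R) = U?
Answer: -2544614/103 ≈ -24705.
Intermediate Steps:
w(k) = -2
n(N, v) = -1/103 (n(N, v) = 0 - 1/(-5 + 108) = 0 - 1/103 = -1/103)
(-12905 - 1*11800) - n(r(D(3, 0)), w(-7)) = (-12905 - 1*11800) - 1*(-1/103) = (-12905 - 11800) + 1/103 = -24705 + 1/103 = -2544614/103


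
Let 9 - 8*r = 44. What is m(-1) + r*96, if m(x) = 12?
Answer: -408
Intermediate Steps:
r = -35/8 (r = 9/8 - ⅛*44 = 9/8 - 11/2 = -35/8 ≈ -4.3750)
m(-1) + r*96 = 12 - 35/8*96 = 12 - 420 = -408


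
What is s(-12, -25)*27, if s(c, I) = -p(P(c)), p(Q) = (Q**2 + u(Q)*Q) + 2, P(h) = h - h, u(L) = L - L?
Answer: -54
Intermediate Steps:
u(L) = 0
P(h) = 0
p(Q) = 2 + Q**2 (p(Q) = (Q**2 + 0*Q) + 2 = (Q**2 + 0) + 2 = Q**2 + 2 = 2 + Q**2)
s(c, I) = -2 (s(c, I) = -(2 + 0**2) = -(2 + 0) = -1*2 = -2)
s(-12, -25)*27 = -2*27 = -54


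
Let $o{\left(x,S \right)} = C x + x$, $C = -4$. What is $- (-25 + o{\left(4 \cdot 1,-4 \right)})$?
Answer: $37$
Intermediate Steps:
$o{\left(x,S \right)} = - 3 x$ ($o{\left(x,S \right)} = - 4 x + x = - 3 x$)
$- (-25 + o{\left(4 \cdot 1,-4 \right)}) = - (-25 - 3 \cdot 4 \cdot 1) = - (-25 - 12) = \left(-1\right) \left(-37\right) = 37$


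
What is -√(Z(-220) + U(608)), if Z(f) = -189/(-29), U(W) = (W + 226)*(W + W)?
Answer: -√852900585/29 ≈ -1007.1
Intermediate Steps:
U(W) = 2*W*(226 + W) (U(W) = (226 + W)*(2*W) = 2*W*(226 + W))
Z(f) = 189/29 (Z(f) = -189*(-1/29) = 189/29)
-√(Z(-220) + U(608)) = -√(189/29 + 2*608*(226 + 608)) = -√(189/29 + 2*608*834) = -√(189/29 + 1014144) = -√(29410365/29) = -√852900585/29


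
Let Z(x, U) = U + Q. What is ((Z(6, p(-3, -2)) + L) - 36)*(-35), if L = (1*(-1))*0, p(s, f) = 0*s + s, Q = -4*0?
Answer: 1365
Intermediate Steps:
Q = 0
p(s, f) = s (p(s, f) = 0 + s = s)
Z(x, U) = U (Z(x, U) = U + 0 = U)
L = 0 (L = -1*0 = 0)
((Z(6, p(-3, -2)) + L) - 36)*(-35) = ((-3 + 0) - 36)*(-35) = (-3 - 36)*(-35) = -39*(-35) = 1365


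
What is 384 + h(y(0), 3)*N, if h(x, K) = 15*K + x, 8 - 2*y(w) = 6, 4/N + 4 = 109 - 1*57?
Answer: 2327/6 ≈ 387.83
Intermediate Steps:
N = 1/12 (N = 4/(-4 + (109 - 1*57)) = 4/(-4 + (109 - 57)) = 4/(-4 + 52) = 4/48 = 4*(1/48) = 1/12 ≈ 0.083333)
y(w) = 1 (y(w) = 4 - 1/2*6 = 4 - 3 = 1)
h(x, K) = x + 15*K
384 + h(y(0), 3)*N = 384 + (1 + 15*3)*(1/12) = 384 + (1 + 45)*(1/12) = 384 + 46*(1/12) = 384 + 23/6 = 2327/6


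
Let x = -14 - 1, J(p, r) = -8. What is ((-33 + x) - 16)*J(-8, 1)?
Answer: 512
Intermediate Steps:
x = -15
((-33 + x) - 16)*J(-8, 1) = ((-33 - 15) - 16)*(-8) = (-48 - 16)*(-8) = -64*(-8) = 512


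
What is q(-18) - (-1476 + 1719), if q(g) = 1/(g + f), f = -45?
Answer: -15310/63 ≈ -243.02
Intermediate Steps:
q(g) = 1/(-45 + g) (q(g) = 1/(g - 45) = 1/(-45 + g))
q(-18) - (-1476 + 1719) = 1/(-45 - 18) - (-1476 + 1719) = 1/(-63) - 1*243 = -1/63 - 243 = -15310/63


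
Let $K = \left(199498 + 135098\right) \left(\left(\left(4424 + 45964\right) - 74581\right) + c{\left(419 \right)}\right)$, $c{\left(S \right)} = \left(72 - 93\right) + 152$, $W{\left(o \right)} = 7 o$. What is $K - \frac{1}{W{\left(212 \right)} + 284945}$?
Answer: $- \frac{2306053900272409}{286429} \approx -8.051 \cdot 10^{9}$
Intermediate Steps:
$c{\left(S \right)} = 131$ ($c{\left(S \right)} = -21 + 152 = 131$)
$K = -8051048952$ ($K = \left(199498 + 135098\right) \left(\left(\left(4424 + 45964\right) - 74581\right) + 131\right) = 334596 \left(\left(50388 - 74581\right) + 131\right) = 334596 \left(-24193 + 131\right) = 334596 \left(-24062\right) = -8051048952$)
$K - \frac{1}{W{\left(212 \right)} + 284945} = -8051048952 - \frac{1}{7 \cdot 212 + 284945} = -8051048952 - \frac{1}{1484 + 284945} = -8051048952 - \frac{1}{286429} = - \frac{2306053900272409}{286429}$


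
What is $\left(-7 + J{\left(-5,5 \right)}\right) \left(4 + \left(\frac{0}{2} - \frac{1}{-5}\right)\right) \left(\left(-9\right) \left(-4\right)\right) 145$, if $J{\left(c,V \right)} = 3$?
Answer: $-87696$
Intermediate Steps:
$\left(-7 + J{\left(-5,5 \right)}\right) \left(4 + \left(\frac{0}{2} - \frac{1}{-5}\right)\right) \left(\left(-9\right) \left(-4\right)\right) 145 = \left(-7 + 3\right) \left(4 + \left(\frac{0}{2} - \frac{1}{-5}\right)\right) \left(\left(-9\right) \left(-4\right)\right) 145 = - 4 \left(4 + \left(0 \cdot \frac{1}{2} - - \frac{1}{5}\right)\right) 36 \cdot 145 = - 4 \left(4 + \left(0 + \frac{1}{5}\right)\right) 36 \cdot 145 = - 4 \left(4 + \frac{1}{5}\right) 36 \cdot 145 = \left(-4\right) \frac{21}{5} \cdot 36 \cdot 145 = \left(- \frac{84}{5}\right) 36 \cdot 145 = \left(- \frac{3024}{5}\right) 145 = -87696$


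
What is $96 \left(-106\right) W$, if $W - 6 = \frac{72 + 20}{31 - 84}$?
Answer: $-43392$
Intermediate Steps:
$W = \frac{226}{53}$ ($W = 6 + \frac{72 + 20}{31 - 84} = 6 + \frac{92}{-53} = 6 + 92 \left(- \frac{1}{53}\right) = 6 - \frac{92}{53} = \frac{226}{53} \approx 4.2642$)
$96 \left(-106\right) W = 96 \left(-106\right) \frac{226}{53} = \left(-10176\right) \frac{226}{53} = -43392$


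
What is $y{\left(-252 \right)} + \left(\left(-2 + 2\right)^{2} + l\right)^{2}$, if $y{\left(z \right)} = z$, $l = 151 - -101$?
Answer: $63252$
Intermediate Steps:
$l = 252$ ($l = 151 + 101 = 252$)
$y{\left(-252 \right)} + \left(\left(-2 + 2\right)^{2} + l\right)^{2} = -252 + \left(\left(-2 + 2\right)^{2} + 252\right)^{2} = -252 + \left(0^{2} + 252\right)^{2} = -252 + \left(0 + 252\right)^{2} = -252 + 252^{2} = -252 + 63504 = 63252$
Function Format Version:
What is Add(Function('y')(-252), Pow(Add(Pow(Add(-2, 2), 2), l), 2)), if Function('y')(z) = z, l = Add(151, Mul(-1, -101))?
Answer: 63252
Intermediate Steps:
l = 252 (l = Add(151, 101) = 252)
Add(Function('y')(-252), Pow(Add(Pow(Add(-2, 2), 2), l), 2)) = Add(-252, Pow(Add(Pow(Add(-2, 2), 2), 252), 2)) = Add(-252, Pow(Add(Pow(0, 2), 252), 2)) = Add(-252, Pow(Add(0, 252), 2)) = Add(-252, Pow(252, 2)) = Add(-252, 63504) = 63252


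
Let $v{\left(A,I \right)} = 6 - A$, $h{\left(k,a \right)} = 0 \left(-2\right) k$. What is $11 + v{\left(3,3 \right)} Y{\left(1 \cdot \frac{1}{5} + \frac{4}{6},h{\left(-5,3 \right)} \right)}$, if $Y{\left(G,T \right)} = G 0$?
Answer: $11$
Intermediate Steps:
$h{\left(k,a \right)} = 0$ ($h{\left(k,a \right)} = 0 k = 0$)
$Y{\left(G,T \right)} = 0$
$11 + v{\left(3,3 \right)} Y{\left(1 \cdot \frac{1}{5} + \frac{4}{6},h{\left(-5,3 \right)} \right)} = 11 + \left(6 - 3\right) 0 = 11 + 3 \cdot 0 = 11 + 0 = 11$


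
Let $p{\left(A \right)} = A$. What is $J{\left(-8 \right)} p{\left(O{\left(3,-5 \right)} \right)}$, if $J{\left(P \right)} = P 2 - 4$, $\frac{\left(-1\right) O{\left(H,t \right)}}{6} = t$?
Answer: $-600$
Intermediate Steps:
$O{\left(H,t \right)} = - 6 t$
$J{\left(P \right)} = -4 + 2 P$ ($J{\left(P \right)} = 2 P - 4 = -4 + 2 P$)
$J{\left(-8 \right)} p{\left(O{\left(3,-5 \right)} \right)} = \left(-4 + 2 \left(-8\right)\right) \left(\left(-6\right) \left(-5\right)\right) = \left(-4 - 16\right) 30 = \left(-20\right) 30 = -600$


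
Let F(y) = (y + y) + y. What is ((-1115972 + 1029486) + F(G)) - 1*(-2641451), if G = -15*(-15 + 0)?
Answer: 2555640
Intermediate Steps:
G = 225 (G = -15*(-15) = 225)
F(y) = 3*y (F(y) = 2*y + y = 3*y)
((-1115972 + 1029486) + F(G)) - 1*(-2641451) = ((-1115972 + 1029486) + 3*225) - 1*(-2641451) = (-86486 + 675) + 2641451 = -85811 + 2641451 = 2555640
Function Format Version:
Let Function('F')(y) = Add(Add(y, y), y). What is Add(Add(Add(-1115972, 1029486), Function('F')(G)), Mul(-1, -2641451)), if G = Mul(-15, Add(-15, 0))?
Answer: 2555640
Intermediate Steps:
G = 225 (G = Mul(-15, -15) = 225)
Function('F')(y) = Mul(3, y) (Function('F')(y) = Add(Mul(2, y), y) = Mul(3, y))
Add(Add(Add(-1115972, 1029486), Function('F')(G)), Mul(-1, -2641451)) = Add(Add(Add(-1115972, 1029486), Mul(3, 225)), Mul(-1, -2641451)) = Add(Add(-86486, 675), 2641451) = Add(-85811, 2641451) = 2555640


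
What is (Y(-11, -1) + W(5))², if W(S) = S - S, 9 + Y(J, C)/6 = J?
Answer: 14400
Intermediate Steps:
Y(J, C) = -54 + 6*J
W(S) = 0
(Y(-11, -1) + W(5))² = ((-54 + 6*(-11)) + 0)² = ((-54 - 66) + 0)² = (-120 + 0)² = (-120)² = 14400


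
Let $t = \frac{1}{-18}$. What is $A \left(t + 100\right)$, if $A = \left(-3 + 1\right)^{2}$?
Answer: $\frac{3598}{9} \approx 399.78$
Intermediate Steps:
$A = 4$ ($A = \left(-2\right)^{2} = 4$)
$t = - \frac{1}{18} \approx -0.055556$
$A \left(t + 100\right) = 4 \left(- \frac{1}{18} + 100\right) = 4 \cdot \frac{1799}{18} = \frac{3598}{9}$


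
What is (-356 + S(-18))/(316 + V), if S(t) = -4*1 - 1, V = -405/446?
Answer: -161006/140531 ≈ -1.1457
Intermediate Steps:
V = -405/446 (V = -405*1/446 = -405/446 ≈ -0.90807)
S(t) = -5 (S(t) = -4 - 1 = -5)
(-356 + S(-18))/(316 + V) = (-356 - 5)/(316 - 405/446) = -361/140531/446 = -361*446/140531 = -161006/140531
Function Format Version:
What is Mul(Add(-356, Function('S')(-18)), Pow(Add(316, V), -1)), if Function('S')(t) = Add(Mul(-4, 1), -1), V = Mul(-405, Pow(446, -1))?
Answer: Rational(-161006, 140531) ≈ -1.1457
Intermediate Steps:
V = Rational(-405, 446) (V = Mul(-405, Rational(1, 446)) = Rational(-405, 446) ≈ -0.90807)
Function('S')(t) = -5 (Function('S')(t) = Add(-4, -1) = -5)
Mul(Add(-356, Function('S')(-18)), Pow(Add(316, V), -1)) = Mul(Add(-356, -5), Pow(Add(316, Rational(-405, 446)), -1)) = Mul(-361, Pow(Rational(140531, 446), -1)) = Mul(-361, Rational(446, 140531)) = Rational(-161006, 140531)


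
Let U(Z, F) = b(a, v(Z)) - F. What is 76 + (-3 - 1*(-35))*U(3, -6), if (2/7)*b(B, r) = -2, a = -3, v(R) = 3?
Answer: 44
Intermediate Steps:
b(B, r) = -7 (b(B, r) = (7/2)*(-2) = -7)
U(Z, F) = -7 - F
76 + (-3 - 1*(-35))*U(3, -6) = 76 + (-3 - 1*(-35))*(-7 - 1*(-6)) = 76 + (-3 + 35)*(-7 + 6) = 76 + 32*(-1) = 76 - 32 = 44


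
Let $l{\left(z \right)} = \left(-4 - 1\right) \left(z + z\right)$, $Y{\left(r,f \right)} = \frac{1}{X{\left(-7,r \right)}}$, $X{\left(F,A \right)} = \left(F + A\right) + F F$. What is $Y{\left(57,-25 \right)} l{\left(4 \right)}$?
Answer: $- \frac{40}{99} \approx -0.40404$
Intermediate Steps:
$X{\left(F,A \right)} = A + F + F^{2}$ ($X{\left(F,A \right)} = \left(A + F\right) + F^{2} = A + F + F^{2}$)
$Y{\left(r,f \right)} = \frac{1}{42 + r}$ ($Y{\left(r,f \right)} = \frac{1}{r - 7 + \left(-7\right)^{2}} = \frac{1}{r - 7 + 49} = \frac{1}{42 + r}$)
$l{\left(z \right)} = - 10 z$ ($l{\left(z \right)} = - 5 \cdot 2 z = - 10 z$)
$Y{\left(57,-25 \right)} l{\left(4 \right)} = \frac{\left(-10\right) 4}{42 + 57} = \frac{1}{99} \left(-40\right) = - \frac{40}{99}$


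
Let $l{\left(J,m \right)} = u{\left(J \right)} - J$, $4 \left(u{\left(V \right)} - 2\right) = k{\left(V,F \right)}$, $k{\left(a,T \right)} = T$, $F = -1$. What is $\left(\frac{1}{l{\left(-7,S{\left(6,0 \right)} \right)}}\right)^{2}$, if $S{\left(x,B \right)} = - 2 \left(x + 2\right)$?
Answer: $\frac{16}{1225} \approx 0.013061$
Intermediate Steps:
$S{\left(x,B \right)} = -4 - 2 x$ ($S{\left(x,B \right)} = - 2 \left(2 + x\right) = -4 - 2 x$)
$u{\left(V \right)} = \frac{7}{4}$ ($u{\left(V \right)} = 2 + \frac{1}{4} \left(-1\right) = 2 - \frac{1}{4} = \frac{7}{4}$)
$l{\left(J,m \right)} = \frac{7}{4} - J$
$\left(\frac{1}{l{\left(-7,S{\left(6,0 \right)} \right)}}\right)^{2} = \left(\frac{1}{\frac{7}{4} - -7}\right)^{2} = \left(\frac{1}{\frac{7}{4} + 7}\right)^{2} = \left(\frac{1}{\frac{35}{4}}\right)^{2} = \left(\frac{4}{35}\right)^{2} = \frac{16}{1225}$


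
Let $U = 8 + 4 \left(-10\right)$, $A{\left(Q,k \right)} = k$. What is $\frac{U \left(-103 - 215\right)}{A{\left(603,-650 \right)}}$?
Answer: $- \frac{5088}{325} \approx -15.655$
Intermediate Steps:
$U = -32$ ($U = 8 - 40 = -32$)
$\frac{U \left(-103 - 215\right)}{A{\left(603,-650 \right)}} = \frac{\left(-32\right) \left(-103 - 215\right)}{-650} = \left(-32\right) \left(-318\right) \left(- \frac{1}{650}\right) = 10176 \left(- \frac{1}{650}\right) = - \frac{5088}{325}$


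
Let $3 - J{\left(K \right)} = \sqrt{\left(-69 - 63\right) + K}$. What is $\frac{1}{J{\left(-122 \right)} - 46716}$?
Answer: $\frac{i}{\sqrt{254} - 46713 i} \approx -2.1407 \cdot 10^{-5} + 7.3037 \cdot 10^{-9} i$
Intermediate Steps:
$J{\left(K \right)} = 3 - \sqrt{-132 + K}$ ($J{\left(K \right)} = 3 - \sqrt{\left(-69 - 63\right) + K} = 3 - \sqrt{-132 + K}$)
$\frac{1}{J{\left(-122 \right)} - 46716} = \frac{1}{\left(3 - \sqrt{-132 - 122}\right) - 46716} = \frac{1}{\left(3 - \sqrt{-254}\right) - 46716} = \frac{1}{\left(3 - i \sqrt{254}\right) - 46716} = \frac{1}{-46713 - i \sqrt{254}}$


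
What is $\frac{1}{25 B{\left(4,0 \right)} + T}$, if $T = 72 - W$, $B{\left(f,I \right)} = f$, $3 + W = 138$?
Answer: $\frac{1}{37} \approx 0.027027$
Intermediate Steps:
$W = 135$ ($W = -3 + 138 = 135$)
$T = -63$ ($T = 72 - 135 = -63$)
$\frac{1}{25 B{\left(4,0 \right)} + T} = \frac{1}{25 \cdot 4 - 63} = \frac{1}{100 - 63} = \frac{1}{37}$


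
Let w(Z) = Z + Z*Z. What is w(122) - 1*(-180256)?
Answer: 195262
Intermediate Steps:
w(Z) = Z + Z²
w(122) - 1*(-180256) = 122*(1 + 122) - 1*(-180256) = 122*123 + 180256 = 15006 + 180256 = 195262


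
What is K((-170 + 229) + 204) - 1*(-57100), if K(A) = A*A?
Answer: 126269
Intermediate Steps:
K(A) = A²
K((-170 + 229) + 204) - 1*(-57100) = ((-170 + 229) + 204)² - 1*(-57100) = (59 + 204)² + 57100 = 263² + 57100 = 69169 + 57100 = 126269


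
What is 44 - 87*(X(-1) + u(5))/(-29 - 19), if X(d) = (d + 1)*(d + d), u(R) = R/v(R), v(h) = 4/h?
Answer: 3541/64 ≈ 55.328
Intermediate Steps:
u(R) = R**2/4 (u(R) = R/((4/R)) = R*(R/4) = R**2/4)
X(d) = 2*d*(1 + d) (X(d) = (1 + d)*(2*d) = 2*d*(1 + d))
44 - 87*(X(-1) + u(5))/(-29 - 19) = 44 - 87*(2*(-1)*(1 - 1) + (1/4)*5**2)/(-29 - 19) = 44 - 87*(2*(-1)*0 + (1/4)*25)/(-48) = 44 - 87*(0 + 25/4)*(-1)/48 = 44 - 2175*(-1)/(4*48) = 44 - 87*(-25/192) = 44 + 725/64 = 3541/64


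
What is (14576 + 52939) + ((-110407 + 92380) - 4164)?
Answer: 45324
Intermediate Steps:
(14576 + 52939) + ((-110407 + 92380) - 4164) = 67515 + (-18027 - 4164) = 67515 - 22191 = 45324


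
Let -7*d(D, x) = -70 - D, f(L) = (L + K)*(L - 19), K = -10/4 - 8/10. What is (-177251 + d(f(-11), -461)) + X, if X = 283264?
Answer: 742590/7 ≈ 1.0608e+5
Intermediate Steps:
K = -33/10 (K = -10*¼ - 8*⅒ = -5/2 - ⅘ = -33/10 ≈ -3.3000)
f(L) = (-19 + L)*(-33/10 + L) (f(L) = (L - 33/10)*(L - 19) = (-33/10 + L)*(-19 + L) = (-19 + L)*(-33/10 + L))
d(D, x) = 10 + D/7 (d(D, x) = -(-70 - D)/7 = 10 + D/7)
(-177251 + d(f(-11), -461)) + X = (-177251 + (10 + (627/10 + (-11)² - 223/10*(-11))/7)) + 283264 = (-177251 + (10 + (627/10 + 121 + 2453/10)/7)) + 283264 = (-177251 + (10 + (⅐)*429)) + 283264 = (-177251 + (10 + 429/7)) + 283264 = (-177251 + 499/7) + 283264 = -1240258/7 + 283264 = 742590/7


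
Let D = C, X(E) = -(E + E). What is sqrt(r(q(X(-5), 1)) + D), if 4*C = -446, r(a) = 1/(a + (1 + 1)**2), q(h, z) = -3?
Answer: I*sqrt(442)/2 ≈ 10.512*I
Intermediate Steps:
X(E) = -2*E
r(a) = 1/(4 + a) (r(a) = 1/(a + 2**2) = 1/(a + 4) = 1/(4 + a))
C = -223/2 (C = (1/4)*(-446) = -223/2 ≈ -111.50)
D = -223/2 ≈ -111.50
sqrt(r(q(X(-5), 1)) + D) = sqrt(1/(4 - 3) - 223/2) = sqrt(1/1 - 223/2) = sqrt(1 - 223/2) = sqrt(-221/2) = I*sqrt(442)/2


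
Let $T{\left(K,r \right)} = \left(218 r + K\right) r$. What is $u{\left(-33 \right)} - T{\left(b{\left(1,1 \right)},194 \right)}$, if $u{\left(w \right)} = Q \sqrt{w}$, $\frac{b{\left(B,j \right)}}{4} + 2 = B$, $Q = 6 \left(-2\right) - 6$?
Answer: $-8203872 - 18 i \sqrt{33} \approx -8.2039 \cdot 10^{6} - 103.4 i$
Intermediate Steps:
$Q = -18$ ($Q = -12 - 6 = -18$)
$b{\left(B,j \right)} = -8 + 4 B$
$u{\left(w \right)} = - 18 \sqrt{w}$
$T{\left(K,r \right)} = r \left(K + 218 r\right)$ ($T{\left(K,r \right)} = \left(K + 218 r\right) r = r \left(K + 218 r\right)$)
$u{\left(-33 \right)} - T{\left(b{\left(1,1 \right)},194 \right)} = - 18 \sqrt{-33} - 194 \left(\left(-8 + 4 \cdot 1\right) + 218 \cdot 194\right) = - 18 i \sqrt{33} - 194 \left(\left(-8 + 4\right) + 42292\right) = - 18 i \sqrt{33} - 194 \left(-4 + 42292\right) = - 18 i \sqrt{33} - 194 \cdot 42288 = - 18 i \sqrt{33} - 8203872 = -8203872 - 18 i \sqrt{33}$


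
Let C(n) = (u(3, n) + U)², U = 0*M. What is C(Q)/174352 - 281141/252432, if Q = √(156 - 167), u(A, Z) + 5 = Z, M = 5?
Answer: -3063372599/2750751504 - 5*I*√11/87176 ≈ -1.1136 - 0.00019023*I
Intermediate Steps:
u(A, Z) = -5 + Z
U = 0 (U = 0*5 = 0)
Q = I*√11 (Q = √(-11) = I*√11 ≈ 3.3166*I)
C(n) = (-5 + n)² (C(n) = ((-5 + n) + 0)² = (-5 + n)²)
C(Q)/174352 - 281141/252432 = (-5 + I*√11)²/174352 - 281141/252432 = -281141/252432 + (-5 + I*√11)²/174352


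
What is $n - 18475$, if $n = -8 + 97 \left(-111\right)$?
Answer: $-29250$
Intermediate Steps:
$n = -10775$ ($n = -8 - 10767 = -10775$)
$n - 18475 = -10775 - 18475 = -29250$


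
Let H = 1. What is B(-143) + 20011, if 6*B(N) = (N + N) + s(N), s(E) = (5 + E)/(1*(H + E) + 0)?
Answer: 8504449/426 ≈ 19964.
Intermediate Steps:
s(E) = (5 + E)/(1 + E) (s(E) = (5 + E)/(1*(1 + E) + 0) = (5 + E)/((1 + E) + 0) = (5 + E)/(1 + E))
B(N) = N/3 + (5 + N)/(6*(1 + N)) (B(N) = ((N + N) + (5 + N)/(1 + N))/6 = (2*N + (5 + N)/(1 + N))/6 = N/3 + (5 + N)/(6*(1 + N)))
B(-143) + 20011 = (5 - 143 + 2*(-143)*(1 - 143))/(6*(1 - 143)) + 20011 = (1/6)*(5 - 143 + 2*(-143)*(-142))/(-142) + 20011 = (1/6)*(-1/142)*(5 - 143 + 40612) + 20011 = (1/6)*(-1/142)*40474 + 20011 = -20237/426 + 20011 = 8504449/426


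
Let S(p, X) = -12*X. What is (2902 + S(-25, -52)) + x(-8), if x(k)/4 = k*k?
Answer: 3782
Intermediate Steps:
x(k) = 4*k² (x(k) = 4*(k*k) = 4*k²)
(2902 + S(-25, -52)) + x(-8) = (2902 - 12*(-52)) + 4*(-8)² = (2902 + 624) + 4*64 = 3526 + 256 = 3782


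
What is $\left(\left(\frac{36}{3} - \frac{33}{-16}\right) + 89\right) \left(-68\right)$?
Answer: $- \frac{28033}{4} \approx -7008.3$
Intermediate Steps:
$\left(\left(\frac{36}{3} - \frac{33}{-16}\right) + 89\right) \left(-68\right) = \left(\left(36 \cdot \frac{1}{3} - - \frac{33}{16}\right) + 89\right) \left(-68\right) = \left(\left(12 + \frac{33}{16}\right) + 89\right) \left(-68\right) = \left(\frac{225}{16} + 89\right) \left(-68\right) = \frac{1649}{16} \left(-68\right) = - \frac{28033}{4}$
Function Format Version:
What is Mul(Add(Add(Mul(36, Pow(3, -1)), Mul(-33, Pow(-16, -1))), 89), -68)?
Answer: Rational(-28033, 4) ≈ -7008.3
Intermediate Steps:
Mul(Add(Add(Mul(36, Pow(3, -1)), Mul(-33, Pow(-16, -1))), 89), -68) = Mul(Add(Add(Mul(36, Rational(1, 3)), Mul(-33, Rational(-1, 16))), 89), -68) = Mul(Add(Add(12, Rational(33, 16)), 89), -68) = Mul(Add(Rational(225, 16), 89), -68) = Mul(Rational(1649, 16), -68) = Rational(-28033, 4)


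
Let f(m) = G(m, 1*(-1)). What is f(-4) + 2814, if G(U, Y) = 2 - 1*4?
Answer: 2812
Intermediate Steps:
G(U, Y) = -2 (G(U, Y) = 2 - 4 = -2)
f(m) = -2
f(-4) + 2814 = -2 + 2814 = 2812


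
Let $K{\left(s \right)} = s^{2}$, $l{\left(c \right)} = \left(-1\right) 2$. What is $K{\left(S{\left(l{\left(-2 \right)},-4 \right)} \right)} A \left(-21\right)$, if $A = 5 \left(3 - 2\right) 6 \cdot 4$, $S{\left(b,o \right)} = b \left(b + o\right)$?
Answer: $-362880$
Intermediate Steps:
$l{\left(c \right)} = -2$
$A = 120$ ($A = 5 \cdot 1 \cdot 6 \cdot 4 = 5 \cdot 6 \cdot 4 = 30 \cdot 4 = 120$)
$K{\left(S{\left(l{\left(-2 \right)},-4 \right)} \right)} A \left(-21\right) = \left(- 2 \left(-2 - 4\right)\right)^{2} \cdot 120 \left(-21\right) = \left(\left(-2\right) \left(-6\right)\right)^{2} \cdot 120 \left(-21\right) = 12^{2} \cdot 120 \left(-21\right) = 144 \cdot 120 \left(-21\right) = 17280 \left(-21\right) = -362880$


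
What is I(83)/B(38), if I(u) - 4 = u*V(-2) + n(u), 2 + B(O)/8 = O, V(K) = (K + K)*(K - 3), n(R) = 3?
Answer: 1667/288 ≈ 5.7882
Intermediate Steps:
V(K) = 2*K*(-3 + K) (V(K) = (2*K)*(-3 + K) = 2*K*(-3 + K))
B(O) = -16 + 8*O
I(u) = 7 + 20*u (I(u) = 4 + (u*(2*(-2)*(-3 - 2)) + 3) = 4 + (u*(2*(-2)*(-5)) + 3) = 4 + (u*20 + 3) = 4 + (20*u + 3) = 4 + (3 + 20*u) = 7 + 20*u)
I(83)/B(38) = (7 + 20*83)/(-16 + 8*38) = (7 + 1660)/(-16 + 304) = 1667/288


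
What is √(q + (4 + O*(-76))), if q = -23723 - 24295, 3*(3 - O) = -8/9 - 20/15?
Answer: I*√3912162/9 ≈ 219.77*I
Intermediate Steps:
O = 101/27 (O = 3 - (-8/9 - 20/15)/3 = 3 - (-8*⅑ - 20*1/15)/3 = 3 - (-8/9 - 4/3)/3 = 3 - ⅓*(-20/9) = 3 + 20/27 = 101/27 ≈ 3.7407)
q = -48018
√(q + (4 + O*(-76))) = √(-48018 + (4 + (101/27)*(-76))) = √(-48018 + (4 - 7676/27)) = √(-48018 - 7568/27) = √(-1304054/27) = I*√3912162/9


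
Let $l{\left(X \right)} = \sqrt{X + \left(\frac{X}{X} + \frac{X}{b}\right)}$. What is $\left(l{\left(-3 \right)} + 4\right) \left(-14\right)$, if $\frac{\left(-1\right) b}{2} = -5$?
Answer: $-56 - \frac{7 i \sqrt{230}}{5} \approx -56.0 - 21.232 i$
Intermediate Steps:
$b = 10$ ($b = \left(-2\right) \left(-5\right) = 10$)
$l{\left(X \right)} = \sqrt{1 + \frac{11 X}{10}}$ ($l{\left(X \right)} = \sqrt{X + \left(\frac{X}{X} + \frac{X}{10}\right)} = \sqrt{X + \left(1 + X \frac{1}{10}\right)} = \sqrt{X + \left(1 + \frac{X}{10}\right)} = \sqrt{1 + \frac{11 X}{10}}$)
$\left(l{\left(-3 \right)} + 4\right) \left(-14\right) = \left(\frac{\sqrt{100 + 110 \left(-3\right)}}{10} + 4\right) \left(-14\right) = \left(\frac{\sqrt{100 - 330}}{10} + 4\right) \left(-14\right) = \left(\frac{\sqrt{-230}}{10} + 4\right) \left(-14\right) = \left(\frac{i \sqrt{230}}{10} + 4\right) \left(-14\right) = \left(4 + \frac{i \sqrt{230}}{10}\right) \left(-14\right) = -56 - \frac{7 i \sqrt{230}}{5}$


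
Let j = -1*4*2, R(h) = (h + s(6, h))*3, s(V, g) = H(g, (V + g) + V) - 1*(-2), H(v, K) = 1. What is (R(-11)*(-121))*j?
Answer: -23232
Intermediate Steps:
s(V, g) = 3 (s(V, g) = 1 - 1*(-2) = 1 + 2 = 3)
R(h) = 9 + 3*h (R(h) = (h + 3)*3 = (3 + h)*3 = 9 + 3*h)
j = -8 (j = -4*2 = -8)
(R(-11)*(-121))*j = ((9 + 3*(-11))*(-121))*(-8) = ((9 - 33)*(-121))*(-8) = -24*(-121)*(-8) = 2904*(-8) = -23232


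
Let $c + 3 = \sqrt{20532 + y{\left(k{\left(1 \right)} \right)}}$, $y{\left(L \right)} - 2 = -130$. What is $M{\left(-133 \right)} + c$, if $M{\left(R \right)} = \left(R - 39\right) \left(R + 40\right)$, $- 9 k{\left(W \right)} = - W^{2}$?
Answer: $15993 + 2 \sqrt{5101} \approx 16136.0$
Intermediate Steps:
$k{\left(W \right)} = \frac{W^{2}}{9}$ ($k{\left(W \right)} = - \frac{\left(-1\right) W^{2}}{9} = \frac{W^{2}}{9}$)
$M{\left(R \right)} = \left(-39 + R\right) \left(40 + R\right)$
$y{\left(L \right)} = -128$ ($y{\left(L \right)} = 2 - 130 = -128$)
$c = -3 + 2 \sqrt{5101}$ ($c = -3 + \sqrt{20532 - 128} = -3 + \sqrt{20404} = -3 + 2 \sqrt{5101} \approx 139.84$)
$M{\left(-133 \right)} + c = \left(-1560 - 133 + \left(-133\right)^{2}\right) - \left(3 - 2 \sqrt{5101}\right) = \left(-1560 - 133 + 17689\right) - \left(3 - 2 \sqrt{5101}\right) = 15996 - \left(3 - 2 \sqrt{5101}\right) = 15993 + 2 \sqrt{5101}$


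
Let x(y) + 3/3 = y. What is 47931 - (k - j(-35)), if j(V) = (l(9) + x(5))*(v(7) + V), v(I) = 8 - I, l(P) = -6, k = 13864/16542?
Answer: 396992797/8271 ≈ 47998.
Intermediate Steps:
k = 6932/8271 (k = 13864*(1/16542) = 6932/8271 ≈ 0.83811)
x(y) = -1 + y
j(V) = -2 - 2*V (j(V) = (-6 + (-1 + 5))*((8 - 1*7) + V) = (-6 + 4)*((8 - 7) + V) = -2*(1 + V) = -2 - 2*V)
47931 - (k - j(-35)) = 47931 - (6932/8271 - (-2 - 2*(-35))) = 47931 - (6932/8271 - (-2 + 70)) = 47931 - (6932/8271 - 1*68) = 47931 - (6932/8271 - 68) = 47931 - 1*(-555496/8271) = 47931 + 555496/8271 = 396992797/8271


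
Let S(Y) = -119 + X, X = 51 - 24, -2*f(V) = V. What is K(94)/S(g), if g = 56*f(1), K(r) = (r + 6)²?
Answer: -2500/23 ≈ -108.70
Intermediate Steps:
f(V) = -V/2
K(r) = (6 + r)²
g = -28 (g = 56*(-½*1) = 56*(-½) = -28)
X = 27
S(Y) = -92 (S(Y) = -119 + 27 = -92)
K(94)/S(g) = (6 + 94)²/(-92) = 100²*(-1/92) = 10000*(-1/92) = -2500/23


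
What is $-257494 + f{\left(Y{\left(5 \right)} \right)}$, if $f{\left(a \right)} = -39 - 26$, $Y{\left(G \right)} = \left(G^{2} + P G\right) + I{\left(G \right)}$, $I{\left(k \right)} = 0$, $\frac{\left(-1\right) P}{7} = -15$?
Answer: $-257559$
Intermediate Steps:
$P = 105$ ($P = \left(-7\right) \left(-15\right) = 105$)
$Y{\left(G \right)} = G^{2} + 105 G$ ($Y{\left(G \right)} = \left(G^{2} + 105 G\right) + 0 = G^{2} + 105 G$)
$f{\left(a \right)} = -65$ ($f{\left(a \right)} = -39 - 26 = -65$)
$-257494 + f{\left(Y{\left(5 \right)} \right)} = -257494 - 65 = -257559$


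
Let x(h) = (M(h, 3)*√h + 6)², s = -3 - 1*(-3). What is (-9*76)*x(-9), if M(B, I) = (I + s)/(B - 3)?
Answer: -96957/4 + 6156*I ≈ -24239.0 + 6156.0*I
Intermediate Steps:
s = 0 (s = -3 + 3 = 0)
M(B, I) = I/(-3 + B) (M(B, I) = (I + 0)/(B - 3) = I/(-3 + B))
x(h) = (6 + 3*√h/(-3 + h))² (x(h) = ((3/(-3 + h))*√h + 6)² = (3*√h/(-3 + h) + 6)² = (6 + 3*√h/(-3 + h))²)
(-9*76)*x(-9) = (-9*76)*(9*(-6 + √(-9) + 2*(-9))²/(-3 - 9)²) = -6156*(-6 + 3*I - 18)²/(-12)² = -6156*(-24 + 3*I)²/144 = -171*(-24 + 3*I)²/4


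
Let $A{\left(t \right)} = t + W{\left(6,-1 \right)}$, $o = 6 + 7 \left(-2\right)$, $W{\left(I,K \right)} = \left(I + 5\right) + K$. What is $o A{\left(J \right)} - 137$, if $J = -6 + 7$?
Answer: $-225$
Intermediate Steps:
$W{\left(I,K \right)} = 5 + I + K$ ($W{\left(I,K \right)} = \left(5 + I\right) + K = 5 + I + K$)
$o = -8$ ($o = 6 - 14 = -8$)
$J = 1$
$A{\left(t \right)} = 10 + t$ ($A{\left(t \right)} = t + \left(5 + 6 - 1\right) = t + 10 = 10 + t$)
$o A{\left(J \right)} - 137 = - 8 \left(10 + 1\right) - 137 = \left(-8\right) 11 - 137 = -88 - 137 = -225$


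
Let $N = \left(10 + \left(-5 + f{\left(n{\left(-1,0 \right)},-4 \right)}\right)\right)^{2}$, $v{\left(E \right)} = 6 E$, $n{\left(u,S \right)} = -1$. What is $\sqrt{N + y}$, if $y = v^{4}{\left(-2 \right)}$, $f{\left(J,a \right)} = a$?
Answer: $\sqrt{20737} \approx 144.0$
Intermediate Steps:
$N = 1$ ($N = \left(10 - 9\right)^{2} = 1^{2} = 1$)
$y = 20736$ ($y = \left(6 \left(-2\right)\right)^{4} = \left(-12\right)^{4} = 20736$)
$\sqrt{N + y} = \sqrt{1 + 20736} = \sqrt{20737}$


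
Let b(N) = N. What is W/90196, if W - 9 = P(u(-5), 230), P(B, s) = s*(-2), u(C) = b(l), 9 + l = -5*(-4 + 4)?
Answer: -451/90196 ≈ -0.0050002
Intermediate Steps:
l = -9 (l = -9 - 5*(-4 + 4) = -9 - 5*0 = -9 + 0 = -9)
u(C) = -9
P(B, s) = -2*s
W = -451 (W = 9 - 2*230 = 9 - 460 = -451)
W/90196 = -451/90196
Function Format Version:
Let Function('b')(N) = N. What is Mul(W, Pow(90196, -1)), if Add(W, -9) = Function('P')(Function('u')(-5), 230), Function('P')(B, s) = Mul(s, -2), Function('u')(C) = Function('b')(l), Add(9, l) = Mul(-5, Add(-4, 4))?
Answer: Rational(-451, 90196) ≈ -0.0050002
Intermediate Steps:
l = -9 (l = Add(-9, Mul(-5, Add(-4, 4))) = Add(-9, Mul(-5, 0)) = Add(-9, 0) = -9)
Function('u')(C) = -9
Function('P')(B, s) = Mul(-2, s)
W = -451 (W = Add(9, Mul(-2, 230)) = Add(9, -460) = -451)
Mul(W, Pow(90196, -1)) = Mul(-451, Pow(90196, -1)) = Mul(-451, Rational(1, 90196)) = Rational(-451, 90196)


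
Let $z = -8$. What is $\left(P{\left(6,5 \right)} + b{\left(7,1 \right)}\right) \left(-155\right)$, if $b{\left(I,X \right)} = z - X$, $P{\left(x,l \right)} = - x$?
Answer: $2325$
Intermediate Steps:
$b{\left(I,X \right)} = -8 - X$
$\left(P{\left(6,5 \right)} + b{\left(7,1 \right)}\right) \left(-155\right) = \left(\left(-1\right) 6 - 9\right) \left(-155\right) = \left(-6 - 9\right) \left(-155\right) = \left(-15\right) \left(-155\right) = 2325$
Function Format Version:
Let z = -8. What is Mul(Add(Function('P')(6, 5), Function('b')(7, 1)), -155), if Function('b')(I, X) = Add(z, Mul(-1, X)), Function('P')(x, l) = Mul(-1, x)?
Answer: 2325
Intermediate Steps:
Function('b')(I, X) = Add(-8, Mul(-1, X))
Mul(Add(Function('P')(6, 5), Function('b')(7, 1)), -155) = Mul(Add(Mul(-1, 6), Add(-8, Mul(-1, 1))), -155) = Mul(Add(-6, Add(-8, -1)), -155) = Mul(Add(-6, -9), -155) = Mul(-15, -155) = 2325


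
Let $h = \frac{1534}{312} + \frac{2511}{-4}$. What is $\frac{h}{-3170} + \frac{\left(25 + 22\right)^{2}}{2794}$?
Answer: $\frac{26228179}{26570940} \approx 0.9871$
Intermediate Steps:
$h = - \frac{3737}{6}$ ($h = 1534 \cdot \frac{1}{312} + 2511 \left(- \frac{1}{4}\right) = \frac{59}{12} - \frac{2511}{4} = - \frac{3737}{6} \approx -622.83$)
$\frac{h}{-3170} + \frac{\left(25 + 22\right)^{2}}{2794} = - \frac{3737}{6 \left(-3170\right)} + \frac{\left(25 + 22\right)^{2}}{2794} = \left(- \frac{3737}{6}\right) \left(- \frac{1}{3170}\right) + 47^{2} \cdot \frac{1}{2794} = \frac{3737}{19020} + 2209 \cdot \frac{1}{2794} = \frac{3737}{19020} + \frac{2209}{2794} = \frac{26228179}{26570940}$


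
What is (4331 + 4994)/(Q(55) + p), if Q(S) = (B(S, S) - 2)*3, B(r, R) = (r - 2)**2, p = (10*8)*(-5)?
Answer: 9325/8021 ≈ 1.1626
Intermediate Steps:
p = -400 (p = 80*(-5) = -400)
B(r, R) = (-2 + r)**2
Q(S) = -6 + 3*(-2 + S)**2 (Q(S) = ((-2 + S)**2 - 2)*3 = (-2 + (-2 + S)**2)*3 = -6 + 3*(-2 + S)**2)
(4331 + 4994)/(Q(55) + p) = (4331 + 4994)/((-6 + 3*(-2 + 55)**2) - 400) = 9325/((-6 + 3*53**2) - 400) = 9325/((-6 + 3*2809) - 400) = 9325/((-6 + 8427) - 400) = 9325/(8421 - 400) = 9325/8021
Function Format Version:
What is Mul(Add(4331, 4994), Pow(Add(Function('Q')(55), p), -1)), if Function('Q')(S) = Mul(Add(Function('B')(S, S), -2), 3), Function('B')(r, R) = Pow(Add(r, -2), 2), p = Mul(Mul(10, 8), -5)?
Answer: Rational(9325, 8021) ≈ 1.1626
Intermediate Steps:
p = -400 (p = Mul(80, -5) = -400)
Function('B')(r, R) = Pow(Add(-2, r), 2)
Function('Q')(S) = Add(-6, Mul(3, Pow(Add(-2, S), 2))) (Function('Q')(S) = Mul(Add(Pow(Add(-2, S), 2), -2), 3) = Mul(Add(-2, Pow(Add(-2, S), 2)), 3) = Add(-6, Mul(3, Pow(Add(-2, S), 2))))
Mul(Add(4331, 4994), Pow(Add(Function('Q')(55), p), -1)) = Mul(Add(4331, 4994), Pow(Add(Add(-6, Mul(3, Pow(Add(-2, 55), 2))), -400), -1)) = Mul(9325, Pow(Add(Add(-6, Mul(3, Pow(53, 2))), -400), -1)) = Mul(9325, Pow(Add(Add(-6, Mul(3, 2809)), -400), -1)) = Mul(9325, Pow(Add(Add(-6, 8427), -400), -1)) = Mul(9325, Pow(Add(8421, -400), -1)) = Mul(9325, Pow(8021, -1)) = Mul(9325, Rational(1, 8021)) = Rational(9325, 8021)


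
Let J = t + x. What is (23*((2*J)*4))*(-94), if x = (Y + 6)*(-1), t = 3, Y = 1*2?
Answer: 86480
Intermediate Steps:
Y = 2
x = -8 (x = (2 + 6)*(-1) = 8*(-1) = -8)
J = -5 (J = 3 - 8 = -5)
(23*((2*J)*4))*(-94) = (23*((2*(-5))*4))*(-94) = (23*(-10*4))*(-94) = (23*(-40))*(-94) = -920*(-94) = 86480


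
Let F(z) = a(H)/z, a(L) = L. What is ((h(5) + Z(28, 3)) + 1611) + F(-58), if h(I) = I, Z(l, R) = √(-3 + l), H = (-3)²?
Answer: 94009/58 ≈ 1620.8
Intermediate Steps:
H = 9
F(z) = 9/z
((h(5) + Z(28, 3)) + 1611) + F(-58) = ((5 + √(-3 + 28)) + 1611) + 9/(-58) = ((5 + √25) + 1611) + 9*(-1/58) = ((5 + 5) + 1611) - 9/58 = (10 + 1611) - 9/58 = 1621 - 9/58 = 94009/58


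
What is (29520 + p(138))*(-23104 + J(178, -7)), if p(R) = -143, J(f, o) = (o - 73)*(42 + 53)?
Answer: -901991408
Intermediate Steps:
J(f, o) = -6935 + 95*o (J(f, o) = (-73 + o)*95 = -6935 + 95*o)
(29520 + p(138))*(-23104 + J(178, -7)) = (29520 - 143)*(-23104 + (-6935 + 95*(-7))) = 29377*(-23104 + (-6935 - 665)) = 29377*(-23104 - 7600) = 29377*(-30704) = -901991408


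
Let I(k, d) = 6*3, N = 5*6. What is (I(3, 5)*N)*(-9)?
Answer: -4860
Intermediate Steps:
N = 30
I(k, d) = 18
(I(3, 5)*N)*(-9) = (18*30)*(-9) = 540*(-9) = -4860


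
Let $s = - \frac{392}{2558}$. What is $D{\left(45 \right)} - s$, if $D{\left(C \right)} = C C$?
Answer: $\frac{2590171}{1279} \approx 2025.2$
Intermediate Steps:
$s = - \frac{196}{1279}$ ($s = \left(-392\right) \frac{1}{2558} = - \frac{196}{1279} \approx -0.15324$)
$D{\left(C \right)} = C^{2}$
$D{\left(45 \right)} - s = 45^{2} - - \frac{196}{1279} = 2025 + \frac{196}{1279} = \frac{2590171}{1279}$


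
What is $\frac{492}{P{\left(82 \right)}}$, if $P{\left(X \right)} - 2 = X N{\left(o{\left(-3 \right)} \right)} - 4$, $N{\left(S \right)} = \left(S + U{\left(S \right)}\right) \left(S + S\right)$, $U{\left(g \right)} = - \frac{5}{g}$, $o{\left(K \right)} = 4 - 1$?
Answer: $\frac{82}{109} \approx 0.75229$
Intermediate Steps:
$o{\left(K \right)} = 3$
$N{\left(S \right)} = 2 S \left(S - \frac{5}{S}\right)$ ($N{\left(S \right)} = \left(S - \frac{5}{S}\right) \left(S + S\right) = \left(S - \frac{5}{S}\right) 2 S = 2 S \left(S - \frac{5}{S}\right)$)
$P{\left(X \right)} = -2 + 8 X$ ($P{\left(X \right)} = 2 + \left(X \left(-10 + 2 \cdot 3^{2}\right) - 4\right) = 2 + \left(X \left(-10 + 2 \cdot 9\right) - 4\right) = 2 + \left(X \left(-10 + 18\right) - 4\right) = 2 + \left(X 8 - 4\right) = 2 + \left(8 X - 4\right) = 2 + \left(-4 + 8 X\right) = -2 + 8 X$)
$\frac{492}{P{\left(82 \right)}} = \frac{492}{-2 + 8 \cdot 82} = \frac{492}{-2 + 656} = \frac{492}{654} = 492 \cdot \frac{1}{654} = \frac{82}{109}$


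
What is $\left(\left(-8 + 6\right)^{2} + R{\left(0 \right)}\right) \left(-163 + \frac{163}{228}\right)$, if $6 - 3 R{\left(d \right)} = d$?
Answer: $- \frac{37001}{38} \approx -973.71$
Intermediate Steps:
$R{\left(d \right)} = 2 - \frac{d}{3}$
$\left(\left(-8 + 6\right)^{2} + R{\left(0 \right)}\right) \left(-163 + \frac{163}{228}\right) = \left(\left(-8 + 6\right)^{2} + \left(2 - 0\right)\right) \left(-163 + \frac{163}{228}\right) = \left(\left(-2\right)^{2} + \left(2 + 0\right)\right) \left(-163 + 163 \cdot \frac{1}{228}\right) = \left(4 + 2\right) \left(-163 + \frac{163}{228}\right) = 6 \left(- \frac{37001}{228}\right) = - \frac{37001}{38}$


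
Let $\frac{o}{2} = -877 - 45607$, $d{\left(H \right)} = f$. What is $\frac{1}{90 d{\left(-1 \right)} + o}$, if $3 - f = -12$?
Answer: $- \frac{1}{91618} \approx -1.0915 \cdot 10^{-5}$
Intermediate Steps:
$f = 15$ ($f = 3 - -12 = 3 + 12 = 15$)
$d{\left(H \right)} = 15$
$o = -92968$ ($o = 2 \left(-877 - 45607\right) = 2 \left(-46484\right) = -92968$)
$\frac{1}{90 d{\left(-1 \right)} + o} = \frac{1}{90 \cdot 15 - 92968} = \frac{1}{1350 - 92968} = \frac{1}{-91618} = - \frac{1}{91618}$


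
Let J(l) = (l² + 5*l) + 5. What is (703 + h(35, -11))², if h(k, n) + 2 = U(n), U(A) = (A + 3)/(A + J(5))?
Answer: 59428681/121 ≈ 4.9115e+5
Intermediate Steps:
J(l) = 5 + l² + 5*l
U(A) = (3 + A)/(55 + A) (U(A) = (A + 3)/(A + (5 + 5² + 5*5)) = (3 + A)/(A + (5 + 25 + 25)) = (3 + A)/(A + 55) = (3 + A)/(55 + A))
h(k, n) = -2 + (3 + n)/(55 + n)
(703 + h(35, -11))² = (703 + (-107 - 1*(-11))/(55 - 11))² = (703 + (-107 + 11)/44)² = (703 + (1/44)*(-96))² = (703 - 24/11)² = (7709/11)² = 59428681/121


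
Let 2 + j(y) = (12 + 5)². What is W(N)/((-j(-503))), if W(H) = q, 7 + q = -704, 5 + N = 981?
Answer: 711/287 ≈ 2.4774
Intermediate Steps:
N = 976 (N = -5 + 981 = 976)
q = -711 (q = -7 - 704 = -711)
j(y) = 287 (j(y) = -2 + (12 + 5)² = -2 + 17² = -2 + 289 = 287)
W(H) = -711
W(N)/((-j(-503))) = -711/((-1*287)) = -711/(-287) = -711*(-1/287) = 711/287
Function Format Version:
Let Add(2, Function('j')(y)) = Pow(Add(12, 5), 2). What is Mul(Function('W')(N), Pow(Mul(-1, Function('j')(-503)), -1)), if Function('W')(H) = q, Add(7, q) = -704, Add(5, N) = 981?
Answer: Rational(711, 287) ≈ 2.4774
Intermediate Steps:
N = 976 (N = Add(-5, 981) = 976)
q = -711 (q = Add(-7, -704) = -711)
Function('j')(y) = 287 (Function('j')(y) = Add(-2, Pow(Add(12, 5), 2)) = Add(-2, Pow(17, 2)) = Add(-2, 289) = 287)
Function('W')(H) = -711
Mul(Function('W')(N), Pow(Mul(-1, Function('j')(-503)), -1)) = Mul(-711, Pow(Mul(-1, 287), -1)) = Mul(-711, Pow(-287, -1)) = Mul(-711, Rational(-1, 287)) = Rational(711, 287)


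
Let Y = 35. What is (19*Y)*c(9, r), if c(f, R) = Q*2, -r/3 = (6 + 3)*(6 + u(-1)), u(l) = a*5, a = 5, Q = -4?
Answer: -5320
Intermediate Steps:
u(l) = 25 (u(l) = 5*5 = 25)
r = -837 (r = -3*(6 + 3)*(6 + 25) = -27*31 = -3*279 = -837)
c(f, R) = -8 (c(f, R) = -4*2 = -8)
(19*Y)*c(9, r) = (19*35)*(-8) = 665*(-8) = -5320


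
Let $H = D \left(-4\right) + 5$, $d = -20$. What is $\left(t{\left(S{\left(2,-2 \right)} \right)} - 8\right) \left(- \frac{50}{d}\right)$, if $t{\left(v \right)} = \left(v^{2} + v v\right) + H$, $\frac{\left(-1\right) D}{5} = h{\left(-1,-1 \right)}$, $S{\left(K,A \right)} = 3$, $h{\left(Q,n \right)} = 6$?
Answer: $\frac{675}{2} \approx 337.5$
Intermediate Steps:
$D = -30$ ($D = \left(-5\right) 6 = -30$)
$H = 125$ ($H = \left(-30\right) \left(-4\right) + 5 = 120 + 5 = 125$)
$t{\left(v \right)} = 125 + 2 v^{2}$ ($t{\left(v \right)} = \left(v^{2} + v v\right) + 125 = \left(v^{2} + v^{2}\right) + 125 = 2 v^{2} + 125 = 125 + 2 v^{2}$)
$\left(t{\left(S{\left(2,-2 \right)} \right)} - 8\right) \left(- \frac{50}{d}\right) = \left(\left(125 + 2 \cdot 3^{2}\right) - 8\right) \left(- \frac{50}{-20}\right) = \left(\left(125 + 2 \cdot 9\right) - 8\right) \left(\left(-50\right) \left(- \frac{1}{20}\right)\right) = \left(\left(125 + 18\right) - 8\right) \frac{5}{2} = \left(143 - 8\right) \frac{5}{2} = 135 \cdot \frac{5}{2} = \frac{675}{2}$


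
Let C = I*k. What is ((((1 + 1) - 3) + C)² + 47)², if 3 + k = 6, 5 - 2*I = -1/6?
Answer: 2193361/256 ≈ 8567.8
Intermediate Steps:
I = 31/12 (I = 5/2 - (-1)/(2*6) = 5/2 - ½*(-⅙) = 5/2 + 1/12 = 31/12 ≈ 2.5833)
k = 3 (k = -3 + 6 = 3)
C = 31/4 (C = (31/12)*3 = 31/4 ≈ 7.7500)
((((1 + 1) - 3) + C)² + 47)² = ((((1 + 1) - 3) + 31/4)² + 47)² = (((2 - 3) + 31/4)² + 47)² = ((-1 + 31/4)² + 47)² = ((27/4)² + 47)² = (729/16 + 47)² = (1481/16)² = 2193361/256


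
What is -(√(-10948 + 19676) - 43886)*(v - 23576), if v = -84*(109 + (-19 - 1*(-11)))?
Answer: -1406985160 + 64120*√2182 ≈ -1.4040e+9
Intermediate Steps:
v = -8484 (v = -84*(109 + (-19 + 11)) = -84*(109 - 8) = -84*101 = -8484)
-(√(-10948 + 19676) - 43886)*(v - 23576) = -(√(-10948 + 19676) - 43886)*(-8484 - 23576) = -(√8728 - 43886)*(-32060) = -(2*√2182 - 43886)*(-32060) = -(-43886 + 2*√2182)*(-32060) = -(1406985160 - 64120*√2182) = -1406985160 + 64120*√2182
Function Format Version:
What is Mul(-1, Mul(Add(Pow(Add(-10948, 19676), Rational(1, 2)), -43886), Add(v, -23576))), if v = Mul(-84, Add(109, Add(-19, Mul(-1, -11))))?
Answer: Add(-1406985160, Mul(64120, Pow(2182, Rational(1, 2)))) ≈ -1.4040e+9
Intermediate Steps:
v = -8484 (v = Mul(-84, Add(109, Add(-19, 11))) = Mul(-84, Add(109, -8)) = Mul(-84, 101) = -8484)
Mul(-1, Mul(Add(Pow(Add(-10948, 19676), Rational(1, 2)), -43886), Add(v, -23576))) = Mul(-1, Mul(Add(Pow(Add(-10948, 19676), Rational(1, 2)), -43886), Add(-8484, -23576))) = Mul(-1, Mul(Add(Pow(8728, Rational(1, 2)), -43886), -32060)) = Mul(-1, Mul(Add(Mul(2, Pow(2182, Rational(1, 2))), -43886), -32060)) = Mul(-1, Mul(Add(-43886, Mul(2, Pow(2182, Rational(1, 2)))), -32060)) = Mul(-1, Add(1406985160, Mul(-64120, Pow(2182, Rational(1, 2))))) = Add(-1406985160, Mul(64120, Pow(2182, Rational(1, 2))))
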